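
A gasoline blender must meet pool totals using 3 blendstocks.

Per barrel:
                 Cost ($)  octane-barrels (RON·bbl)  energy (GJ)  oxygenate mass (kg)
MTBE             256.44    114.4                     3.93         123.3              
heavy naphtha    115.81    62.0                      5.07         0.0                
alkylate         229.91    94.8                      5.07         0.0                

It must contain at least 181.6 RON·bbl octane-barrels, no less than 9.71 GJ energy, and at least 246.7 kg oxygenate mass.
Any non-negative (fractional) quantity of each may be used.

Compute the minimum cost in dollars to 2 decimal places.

Treat it as an LP. Let x1 = barrels of MTBE, x2 = barrels of heavy naphtha, x3 = barrels of alkylate.
Minimise 256.44x1 + 115.81x2 + 229.91x3 with:
  114.4x1 + 62x2 + 94.8x3 ≥ 181.6   (octane-barrels)
  3.93x1 + 5.07x2 + 5.07x3 ≥ 9.71   (energy)
  123.3x1 ≥ 246.7   (oxygenate mass)
  x1, x2, x3 ≥ 0.
At the optimum only MTBE, heavy naphtha are positive (alkylate = 0). Binding constraints: energy and oxygenate mass.
So MTBE = 2.0008 barrels, heavy naphtha = 0.36426 barrels.
Hence cost = 256.44·2.0008 + 115.81·0.36426 = $555.2701.

$555.27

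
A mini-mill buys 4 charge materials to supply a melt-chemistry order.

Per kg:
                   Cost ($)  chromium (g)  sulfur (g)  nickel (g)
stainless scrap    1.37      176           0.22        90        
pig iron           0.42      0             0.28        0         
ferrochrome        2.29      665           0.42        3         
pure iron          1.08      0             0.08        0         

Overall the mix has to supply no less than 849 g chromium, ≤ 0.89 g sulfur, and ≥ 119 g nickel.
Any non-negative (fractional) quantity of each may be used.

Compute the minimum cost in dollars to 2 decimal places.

Let x1 = kg of stainless scrap, x2 = kg of pig iron, x3 = kg of ferrochrome, x4 = kg of pure iron.
Minimize 1.37x1 + 0.42x2 + 2.29x3 + 1.08x4 s.t.:
  176x1 + 665x3 ≥ 849   (chromium)
  0.22x1 + 0.28x2 + 0.42x3 + 0.08x4 ≤ 0.89   (sulfur)
  90x1 + 3x3 ≥ 119   (nickel)
  x1, x2, x3, x4 ≥ 0.
The cheapest feasible vertex uses only stainless scrap, ferrochrome; pig iron, pure iron are not used. There the chromium and nickel constraints are tight.
So stainless scrap = 1.291 kg, ferrochrome = 0.935 kg.
Cost = 1.37·1.291 + 2.29·0.935 = 3.9098.

$3.91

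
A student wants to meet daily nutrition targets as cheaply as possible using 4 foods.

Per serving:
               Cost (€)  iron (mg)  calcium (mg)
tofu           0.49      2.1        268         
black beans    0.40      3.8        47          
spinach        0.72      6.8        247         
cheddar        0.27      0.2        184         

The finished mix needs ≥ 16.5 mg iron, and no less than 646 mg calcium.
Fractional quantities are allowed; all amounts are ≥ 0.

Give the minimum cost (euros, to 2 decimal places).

€1.81

Let x1 = servings of tofu, x2 = servings of black beans, x3 = servings of spinach, x4 = servings of cheddar.
Minimize 0.49x1 + 0.4x2 + 0.72x3 + 0.27x4 subject to:
  2.1x1 + 3.8x2 + 6.8x3 + 0.2x4 ≥ 16.5   (iron)
  268x1 + 47x2 + 247x3 + 184x4 ≥ 646   (calcium)
  x1, x2, x3, x4 ≥ 0.
The optimal basis is {tofu, spinach}; black beans, cheddar drop out. Binding constraints: iron and calcium.
So tofu = 0.2434 servings, spinach = 2.351 servings.
Objective = 0.49·0.2434 + 0.72·2.351 = 1.8120.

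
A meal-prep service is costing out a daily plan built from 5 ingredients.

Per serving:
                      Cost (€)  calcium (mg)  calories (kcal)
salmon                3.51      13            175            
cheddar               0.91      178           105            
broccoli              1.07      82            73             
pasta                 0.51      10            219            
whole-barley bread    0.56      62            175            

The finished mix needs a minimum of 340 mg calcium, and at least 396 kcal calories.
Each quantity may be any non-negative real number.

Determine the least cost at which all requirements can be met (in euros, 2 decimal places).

€2.08

Set it up as a linear program. Let x1 = servings of salmon, x2 = servings of cheddar, x3 = servings of broccoli, x4 = servings of pasta, x5 = servings of whole-barley bread.
Minimize 3.51x1 + 0.91x2 + 1.07x3 + 0.51x4 + 0.56x5 subject to:
  13x1 + 178x2 + 82x3 + 10x4 + 62x5 ≥ 340   (calcium)
  175x1 + 105x2 + 73x3 + 219x4 + 175x5 ≥ 396   (calories)
  x1, x2, x3, x4, x5 ≥ 0.
The optimal basis is {cheddar, whole-barley bread}; salmon, broccoli, pasta drop out. Binding constraints: calcium and calories.
Solving gives x2 = 1.418, x5 = 1.412.
Objective = 0.91·1.418 + 0.56·1.412 = 2.0811.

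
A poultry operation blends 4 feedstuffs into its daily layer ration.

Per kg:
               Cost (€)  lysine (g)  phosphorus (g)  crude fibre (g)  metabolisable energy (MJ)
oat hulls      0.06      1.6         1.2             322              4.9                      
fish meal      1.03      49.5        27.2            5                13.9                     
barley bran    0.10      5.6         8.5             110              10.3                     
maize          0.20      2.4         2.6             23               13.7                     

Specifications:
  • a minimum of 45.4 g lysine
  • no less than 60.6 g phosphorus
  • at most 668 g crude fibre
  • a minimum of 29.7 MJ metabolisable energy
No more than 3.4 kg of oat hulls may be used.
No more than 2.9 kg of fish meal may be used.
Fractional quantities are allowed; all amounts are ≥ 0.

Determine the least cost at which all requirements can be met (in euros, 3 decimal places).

Let x1 = kg of oat hulls, x2 = kg of fish meal, x3 = kg of barley bran, x4 = kg of maize.
Minimize 0.06x1 + 1.03x2 + 0.1x3 + 0.2x4 s.t.:
  1.6x1 + 49.5x2 + 5.6x3 + 2.4x4 ≥ 45.4   (lysine)
  1.2x1 + 27.2x2 + 8.5x3 + 2.6x4 ≥ 60.6   (phosphorus)
  322x1 + 5x2 + 110x3 + 23x4 ≤ 668   (crude fibre)
  4.9x1 + 13.9x2 + 10.3x3 + 13.7x4 ≥ 29.7   (metabolisable energy)
  x1 ≤ 3.4
  x2 ≤ 2.9
  x1, x2, x3, x4 ≥ 0.
At the optimum only fish meal, barley bran are positive (oat hulls, maize = 0). Binding constraints: phosphorus and crude fibre.
Optimal quantities: fish meal = 0.335 kg, barley bran = 6.058 kg.
Cost = 1.03·0.335 + 0.1·6.058 = 0.95085.

€0.951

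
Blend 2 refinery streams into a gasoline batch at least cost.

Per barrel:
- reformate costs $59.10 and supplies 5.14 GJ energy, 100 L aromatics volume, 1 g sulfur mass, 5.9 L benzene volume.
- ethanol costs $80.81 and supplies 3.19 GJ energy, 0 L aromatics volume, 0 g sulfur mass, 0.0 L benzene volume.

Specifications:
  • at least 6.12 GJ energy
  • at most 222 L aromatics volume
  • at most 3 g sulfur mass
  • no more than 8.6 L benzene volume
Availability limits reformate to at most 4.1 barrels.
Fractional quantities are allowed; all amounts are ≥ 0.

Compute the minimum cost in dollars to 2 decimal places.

Let x1 = barrels of reformate, x2 = barrels of ethanol.
Minimize 59.1x1 + 80.81x2 s.t.:
  5.14x1 + 3.19x2 ≥ 6.12   (energy)
  100x1 ≤ 222   (aromatics volume)
  1x1 ≤ 3   (sulfur mass)
  5.9x1 ≤ 8.6   (benzene volume)
  x1 ≤ 4.1
  x1, x2 ≥ 0.
The optimal basis is {reformate}; ethanol drops out. The energy requirement is met with equality.
That vertex is x1 = 1.1907.
Total cost: 59.1·1.1907 = 70.3704.

$70.37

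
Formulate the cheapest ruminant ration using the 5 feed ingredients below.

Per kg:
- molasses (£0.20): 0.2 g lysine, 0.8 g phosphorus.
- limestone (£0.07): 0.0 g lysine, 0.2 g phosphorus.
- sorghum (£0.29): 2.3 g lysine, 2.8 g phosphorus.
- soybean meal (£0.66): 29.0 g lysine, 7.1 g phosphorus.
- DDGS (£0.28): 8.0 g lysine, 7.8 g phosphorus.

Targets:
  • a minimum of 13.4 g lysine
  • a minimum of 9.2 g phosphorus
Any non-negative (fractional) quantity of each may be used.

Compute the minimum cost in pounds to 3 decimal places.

£0.404

Let x1 = kg of molasses, x2 = kg of limestone, x3 = kg of sorghum, x4 = kg of soybean meal, x5 = kg of DDGS.
Minimise 0.2x1 + 0.07x2 + 0.29x3 + 0.66x4 + 0.28x5 s.t.:
  0.2x1 + 2.3x3 + 29x4 + 8x5 ≥ 13.4   (lysine)
  0.8x1 + 0.2x2 + 2.8x3 + 7.1x4 + 7.8x5 ≥ 9.2   (phosphorus)
  x1, x2, x3, x4, x5 ≥ 0.
At the optimum only soybean meal, DDGS are positive (molasses, limestone, sorghum = 0). There the lysine and phosphorus constraints are tight.
Solving gives x4 = 0.1825, x5 = 1.013.
Cost = 0.66·0.1825 + 0.28·1.013 = 0.40409.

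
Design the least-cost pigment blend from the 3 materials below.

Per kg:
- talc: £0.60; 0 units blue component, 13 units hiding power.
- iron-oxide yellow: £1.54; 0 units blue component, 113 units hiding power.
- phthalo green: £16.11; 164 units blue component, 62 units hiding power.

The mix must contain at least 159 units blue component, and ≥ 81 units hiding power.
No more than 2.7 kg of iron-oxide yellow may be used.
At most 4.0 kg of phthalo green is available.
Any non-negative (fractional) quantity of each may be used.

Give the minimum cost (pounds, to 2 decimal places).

Let x1 = kg of talc, x2 = kg of iron-oxide yellow, x3 = kg of phthalo green.
Minimise 0.6x1 + 1.54x2 + 16.11x3 with:
  164x3 ≥ 159   (blue component)
  13x1 + 113x2 + 62x3 ≥ 81   (hiding power)
  x2 ≤ 2.7
  x3 ≤ 4
  x1, x2, x3 ≥ 0.
The minimum-cost mix takes nothing from talc — only iron-oxide yellow, phthalo green. There the blue component and hiding power constraints are tight.
Solving gives x2 = 0.1849, x3 = 0.9695.
Objective = 1.54·0.1849 + 16.11·0.9695 = 15.9034.

£15.90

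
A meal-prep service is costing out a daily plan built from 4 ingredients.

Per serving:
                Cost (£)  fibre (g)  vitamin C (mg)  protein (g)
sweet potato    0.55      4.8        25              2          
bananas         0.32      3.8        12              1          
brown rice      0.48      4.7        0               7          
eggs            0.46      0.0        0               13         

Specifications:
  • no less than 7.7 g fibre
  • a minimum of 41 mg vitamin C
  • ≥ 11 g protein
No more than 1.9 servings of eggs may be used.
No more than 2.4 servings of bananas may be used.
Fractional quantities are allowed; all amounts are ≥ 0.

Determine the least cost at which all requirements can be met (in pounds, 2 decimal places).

£1.18

This is a linear program. Let x1 = servings of sweet potato, x2 = servings of bananas, x3 = servings of brown rice, x4 = servings of eggs.
min 0.55x1 + 0.32x2 + 0.48x3 + 0.46x4 subject to:
  4.8x1 + 3.8x2 + 4.7x3 ≥ 7.7   (fibre)
  25x1 + 12x2 ≥ 41   (vitamin C)
  2x1 + 1x2 + 7x3 + 13x4 ≥ 11   (protein)
  x4 ≤ 1.9
  x2 ≤ 2.4
  x1, x2, x3, x4 ≥ 0.
The optimal basis is {sweet potato, eggs}; bananas, brown rice drop out. Binding constraints: vitamin C and protein.
That vertex is x1 = 1.64, x4 = 0.5938.
Cost = 0.55·1.64 + 0.46·0.5938 = 1.1751.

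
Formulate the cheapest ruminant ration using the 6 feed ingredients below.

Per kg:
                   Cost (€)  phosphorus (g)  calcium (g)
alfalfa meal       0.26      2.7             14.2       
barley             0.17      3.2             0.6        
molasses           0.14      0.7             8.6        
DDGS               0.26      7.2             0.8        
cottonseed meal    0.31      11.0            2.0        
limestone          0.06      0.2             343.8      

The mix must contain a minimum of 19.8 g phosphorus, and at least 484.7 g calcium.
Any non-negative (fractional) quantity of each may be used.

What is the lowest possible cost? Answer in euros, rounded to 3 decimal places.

€0.634

Treat it as an LP. Let x1 = kg of alfalfa meal, x2 = kg of barley, x3 = kg of molasses, x4 = kg of DDGS, x5 = kg of cottonseed meal, x6 = kg of limestone.
min 0.26x1 + 0.17x2 + 0.14x3 + 0.26x4 + 0.31x5 + 0.06x6 s.t.:
  2.7x1 + 3.2x2 + 0.7x3 + 7.2x4 + 11x5 + 0.2x6 ≥ 19.8   (phosphorus)
  14.2x1 + 0.6x2 + 8.6x3 + 0.8x4 + 2x5 + 343.8x6 ≥ 484.7   (calcium)
  x1, x2, x3, x4, x5, x6 ≥ 0.
The cheapest feasible vertex uses only cottonseed meal, limestone; alfalfa meal, barley, molasses, DDGS are not used. The phosphorus and calcium requirements are met with equality.
That vertex is x5 = 1.775, x6 = 1.4.
Objective = 0.31·1.775 + 0.06·1.4 = 0.63425.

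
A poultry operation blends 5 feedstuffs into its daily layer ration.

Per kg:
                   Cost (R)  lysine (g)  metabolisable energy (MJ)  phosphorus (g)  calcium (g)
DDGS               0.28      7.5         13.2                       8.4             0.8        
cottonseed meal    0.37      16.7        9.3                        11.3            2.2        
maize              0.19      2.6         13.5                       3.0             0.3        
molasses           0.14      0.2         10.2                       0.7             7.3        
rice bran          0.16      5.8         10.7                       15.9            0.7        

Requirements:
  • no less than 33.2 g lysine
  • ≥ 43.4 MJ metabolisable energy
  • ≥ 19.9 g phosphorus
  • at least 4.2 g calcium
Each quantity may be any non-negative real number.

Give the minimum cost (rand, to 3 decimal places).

This is a linear program. Let x1 = kg of DDGS, x2 = kg of cottonseed meal, x3 = kg of maize, x4 = kg of molasses, x5 = kg of rice bran.
min 0.28x1 + 0.37x2 + 0.19x3 + 0.14x4 + 0.16x5 subject to:
  7.5x1 + 16.7x2 + 2.6x3 + 0.2x4 + 5.8x5 ≥ 33.2   (lysine)
  13.2x1 + 9.3x2 + 13.5x3 + 10.2x4 + 10.7x5 ≥ 43.4   (metabolisable energy)
  8.4x1 + 11.3x2 + 3x3 + 0.7x4 + 15.9x5 ≥ 19.9   (phosphorus)
  0.8x1 + 2.2x2 + 0.3x3 + 7.3x4 + 0.7x5 ≥ 4.2   (calcium)
  x1, x2, x3, x4, x5 ≥ 0.
The optimal basis is {cottonseed meal, molasses, rice bran}; DDGS, maize drop out. Binding constraints: lysine, metabolisable energy, calcium.
Optimal quantities: cottonseed meal = 0.8323 kg, molasses = 0.005437 kg, rice bran = 3.327 kg.
Total cost: 0.37·0.8323 + 0.14·0.005437 + 0.16·3.327 = 0.84103.

R0.841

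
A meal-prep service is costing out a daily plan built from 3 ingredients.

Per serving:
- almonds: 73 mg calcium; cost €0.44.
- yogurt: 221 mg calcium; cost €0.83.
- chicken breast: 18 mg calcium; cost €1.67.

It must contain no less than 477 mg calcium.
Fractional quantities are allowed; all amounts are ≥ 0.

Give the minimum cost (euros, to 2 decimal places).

This is a linear program. Let x1 = servings of almonds, x2 = servings of yogurt, x3 = servings of chicken breast.
Minimize 0.44x1 + 0.83x2 + 1.67x3 subject to:
  73x1 + 221x2 + 18x3 ≥ 477   (calcium)
  x1, x2, x3 ≥ 0.
The optimal basis is {yogurt}; almonds, chicken breast drop out. The calcium requirement is met with equality.
So yogurt = 2.158 servings.
Cost = 0.83·2.158 = 1.7911.

€1.79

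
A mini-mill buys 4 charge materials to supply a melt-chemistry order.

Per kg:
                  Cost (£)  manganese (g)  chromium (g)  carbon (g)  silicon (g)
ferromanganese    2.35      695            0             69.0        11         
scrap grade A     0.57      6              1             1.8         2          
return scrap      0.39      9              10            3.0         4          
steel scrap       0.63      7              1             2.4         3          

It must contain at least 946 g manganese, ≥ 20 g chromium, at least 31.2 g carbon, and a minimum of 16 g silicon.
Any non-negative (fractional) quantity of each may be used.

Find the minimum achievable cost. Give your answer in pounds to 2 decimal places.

Set it up as a linear program. Let x1 = kg of ferromanganese, x2 = kg of scrap grade A, x3 = kg of return scrap, x4 = kg of steel scrap.
min 2.35x1 + 0.57x2 + 0.39x3 + 0.63x4 subject to:
  695x1 + 6x2 + 9x3 + 7x4 ≥ 946   (manganese)
  1x2 + 10x3 + 1x4 ≥ 20   (chromium)
  69x1 + 1.8x2 + 3x3 + 2.4x4 ≥ 31.2   (carbon)
  11x1 + 2x2 + 4x3 + 3x4 ≥ 16   (silicon)
  x1, x2, x3, x4 ≥ 0.
The minimum-cost mix takes nothing from scrap grade A, steel scrap — only ferromanganese, return scrap. Binding constraints: manganese and chromium.
Solving gives x1 = 1.335, x3 = 2.
Cost = 2.35·1.335 + 0.39·2 = 3.9173.

£3.92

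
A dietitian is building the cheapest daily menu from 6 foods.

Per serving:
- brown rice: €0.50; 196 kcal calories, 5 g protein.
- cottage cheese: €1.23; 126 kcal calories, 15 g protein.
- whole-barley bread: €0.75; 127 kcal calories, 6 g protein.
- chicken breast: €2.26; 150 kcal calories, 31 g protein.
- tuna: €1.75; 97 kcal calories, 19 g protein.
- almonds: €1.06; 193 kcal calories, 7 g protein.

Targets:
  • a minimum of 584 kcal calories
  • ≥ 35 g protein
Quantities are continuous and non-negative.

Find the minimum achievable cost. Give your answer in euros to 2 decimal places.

Let x1 = servings of brown rice, x2 = servings of cottage cheese, x3 = servings of whole-barley bread, x4 = servings of chicken breast, x5 = servings of tuna, x6 = servings of almonds.
Minimize 0.5x1 + 1.23x2 + 0.75x3 + 2.26x4 + 1.75x5 + 1.06x6 subject to:
  196x1 + 126x2 + 127x3 + 150x4 + 97x5 + 193x6 ≥ 584   (calories)
  5x1 + 15x2 + 6x3 + 31x4 + 19x5 + 7x6 ≥ 35   (protein)
  x1, x2, x3, x4, x5, x6 ≥ 0.
The minimum-cost mix takes nothing from cottage cheese, whole-barley bread, tuna, almonds — only brown rice, chicken breast. Binding constraints: calories and protein.
That vertex is x1 = 2.413, x4 = 0.7398.
Hence cost = 0.5·2.413 + 2.26·0.7398 = €2.8784.

€2.88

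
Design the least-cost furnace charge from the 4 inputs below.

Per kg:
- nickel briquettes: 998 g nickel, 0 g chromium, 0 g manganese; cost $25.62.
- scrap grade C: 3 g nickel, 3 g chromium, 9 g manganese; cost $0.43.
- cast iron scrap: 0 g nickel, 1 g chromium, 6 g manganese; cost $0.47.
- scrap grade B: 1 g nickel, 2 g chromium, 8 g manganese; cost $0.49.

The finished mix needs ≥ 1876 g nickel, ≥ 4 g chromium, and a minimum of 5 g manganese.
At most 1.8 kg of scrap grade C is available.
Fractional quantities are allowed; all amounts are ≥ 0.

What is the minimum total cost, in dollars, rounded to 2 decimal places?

$48.63

Treat it as an LP. Let x1 = kg of nickel briquettes, x2 = kg of scrap grade C, x3 = kg of cast iron scrap, x4 = kg of scrap grade B.
Minimise 25.62x1 + 0.43x2 + 0.47x3 + 0.49x4 subject to:
  998x1 + 3x2 + 1x4 ≥ 1876   (nickel)
  3x2 + 1x3 + 2x4 ≥ 4   (chromium)
  9x2 + 6x3 + 8x4 ≥ 5   (manganese)
  x2 ≤ 1.8
  x1, x2, x3, x4 ≥ 0.
At the optimum only nickel briquettes, scrap grade C are positive (cast iron scrap, scrap grade B = 0). Binding constraints: nickel and chromium.
That vertex is x1 = 1.8758, x2 = 1.3333.
Objective = 25.62·1.8758 + 0.43·1.3333 = 48.6313.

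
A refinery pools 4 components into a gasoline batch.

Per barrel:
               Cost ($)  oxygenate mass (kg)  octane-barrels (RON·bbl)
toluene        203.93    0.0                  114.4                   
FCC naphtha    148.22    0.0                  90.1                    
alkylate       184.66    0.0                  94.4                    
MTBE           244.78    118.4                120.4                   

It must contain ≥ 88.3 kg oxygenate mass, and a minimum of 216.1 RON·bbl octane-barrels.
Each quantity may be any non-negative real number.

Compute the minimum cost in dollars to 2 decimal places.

$390.34

Treat it as an LP. Let x1 = barrels of toluene, x2 = barrels of FCC naphtha, x3 = barrels of alkylate, x4 = barrels of MTBE.
Minimize 203.93x1 + 148.22x2 + 184.66x3 + 244.78x4 with:
  118.4x4 ≥ 88.3   (oxygenate mass)
  114.4x1 + 90.1x2 + 94.4x3 + 120.4x4 ≥ 216.1   (octane-barrels)
  x1, x2, x3, x4 ≥ 0.
The cheapest feasible vertex uses only FCC naphtha, MTBE; toluene, alkylate are not used. Binding constraints: oxygenate mass and octane-barrels.
So FCC naphtha = 1.4019 barrels, MTBE = 0.74578 barrels.
Total cost: 148.22·1.4019 + 244.78·0.74578 = 390.3416.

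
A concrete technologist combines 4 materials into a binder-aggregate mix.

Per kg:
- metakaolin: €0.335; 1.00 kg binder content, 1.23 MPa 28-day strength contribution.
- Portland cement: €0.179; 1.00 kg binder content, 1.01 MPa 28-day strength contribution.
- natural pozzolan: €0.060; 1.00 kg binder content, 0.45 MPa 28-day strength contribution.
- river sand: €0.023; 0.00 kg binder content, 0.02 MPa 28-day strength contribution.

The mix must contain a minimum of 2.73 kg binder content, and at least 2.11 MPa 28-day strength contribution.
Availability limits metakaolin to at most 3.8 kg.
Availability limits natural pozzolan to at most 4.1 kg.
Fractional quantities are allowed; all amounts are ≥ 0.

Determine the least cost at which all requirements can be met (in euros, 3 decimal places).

€0.293

Let x1 = kg of metakaolin, x2 = kg of Portland cement, x3 = kg of natural pozzolan, x4 = kg of river sand.
min 0.335x1 + 0.179x2 + 0.06x3 + 0.023x4 with:
  1x1 + 1x2 + 1x3 ≥ 2.73   (binder content)
  1.23x1 + 1.01x2 + 0.45x3 + 0.02x4 ≥ 2.11   (28-day strength contribution)
  x1 ≤ 3.8
  x3 ≤ 4.1
  x1, x2, x3, x4 ≥ 0.
The minimum-cost mix takes nothing from metakaolin, river sand — only Portland cement, natural pozzolan. Binding constraints: 28-day strength contribution and the natural pozzolan cap.
That vertex is x2 = 0.2624, x3 = 4.1.
Objective = 0.179·0.2624 + 0.06·4.1 = 0.29297.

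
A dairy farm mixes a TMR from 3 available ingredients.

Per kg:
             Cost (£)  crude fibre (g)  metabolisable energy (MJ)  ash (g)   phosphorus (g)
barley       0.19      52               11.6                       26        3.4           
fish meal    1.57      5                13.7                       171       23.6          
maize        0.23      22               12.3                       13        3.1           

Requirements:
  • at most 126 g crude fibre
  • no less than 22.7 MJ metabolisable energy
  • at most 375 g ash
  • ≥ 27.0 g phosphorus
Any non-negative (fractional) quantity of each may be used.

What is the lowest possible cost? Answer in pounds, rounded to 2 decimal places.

£1.71

Let x1 = kg of barley, x2 = kg of fish meal, x3 = kg of maize.
Minimize 0.19x1 + 1.57x2 + 0.23x3 subject to:
  52x1 + 5x2 + 22x3 ≤ 126   (crude fibre)
  11.6x1 + 13.7x2 + 12.3x3 ≥ 22.7   (metabolisable energy)
  26x1 + 171x2 + 13x3 ≤ 375   (ash)
  3.4x1 + 23.6x2 + 3.1x3 ≥ 27   (phosphorus)
  x1, x2, x3 ≥ 0.
At the optimum only barley, fish meal are positive (maize = 0). Binding constraints: crude fibre and phosphorus.
Optimal quantities: barley = 2.346 kg, fish meal = 0.8061 kg.
Cost = 0.19·2.346 + 1.57·0.8061 = 1.7113.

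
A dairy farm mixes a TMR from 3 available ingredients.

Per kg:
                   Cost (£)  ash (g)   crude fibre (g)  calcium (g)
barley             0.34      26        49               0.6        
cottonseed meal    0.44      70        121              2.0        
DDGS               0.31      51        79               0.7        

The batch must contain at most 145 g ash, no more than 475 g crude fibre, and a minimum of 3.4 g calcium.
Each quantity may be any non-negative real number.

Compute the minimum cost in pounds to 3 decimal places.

This is a linear program. Let x1 = kg of barley, x2 = kg of cottonseed meal, x3 = kg of DDGS.
min 0.34x1 + 0.44x2 + 0.31x3 with:
  26x1 + 70x2 + 51x3 ≤ 145   (ash)
  49x1 + 121x2 + 79x3 ≤ 475   (crude fibre)
  0.6x1 + 2x2 + 0.7x3 ≥ 3.4   (calcium)
  x1, x2, x3 ≥ 0.
The minimum-cost mix takes nothing from barley, DDGS — only cottonseed meal. The calcium requirement is met with equality.
So cottonseed meal = 1.7 kg.
Objective = 0.44·1.7 = 0.74800.

£0.748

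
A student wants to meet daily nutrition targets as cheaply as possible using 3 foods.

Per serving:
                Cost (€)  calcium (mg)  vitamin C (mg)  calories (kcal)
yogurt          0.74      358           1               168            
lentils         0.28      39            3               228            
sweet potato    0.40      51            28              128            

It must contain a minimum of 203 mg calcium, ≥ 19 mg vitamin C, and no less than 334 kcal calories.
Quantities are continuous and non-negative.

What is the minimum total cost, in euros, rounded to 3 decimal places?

Let x1 = servings of yogurt, x2 = servings of lentils, x3 = servings of sweet potato.
min 0.74x1 + 0.28x2 + 0.4x3 s.t.:
  358x1 + 39x2 + 51x3 ≥ 203   (calcium)
  1x1 + 3x2 + 28x3 ≥ 19   (vitamin C)
  168x1 + 228x2 + 128x3 ≥ 334   (calories)
  x1, x2, x3 ≥ 0.
The optimal mix uses every input. Binding constraints: calcium, vitamin C, calories.
Optimal quantities: yogurt = 0.3924 servings, lentils = 0.8541 servings, sweet potato = 0.573 servings.
Total cost: 0.74·0.3924 + 0.28·0.8541 + 0.4·0.573 = 0.75872.

€0.759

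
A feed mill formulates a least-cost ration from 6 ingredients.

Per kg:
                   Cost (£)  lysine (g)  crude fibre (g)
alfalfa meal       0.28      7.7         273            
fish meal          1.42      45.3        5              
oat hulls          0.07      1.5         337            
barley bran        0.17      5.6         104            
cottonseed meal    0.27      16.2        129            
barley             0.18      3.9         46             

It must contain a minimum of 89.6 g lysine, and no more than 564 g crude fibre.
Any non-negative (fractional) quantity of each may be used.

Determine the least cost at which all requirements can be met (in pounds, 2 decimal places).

£1.77

Treat it as an LP. Let x1 = kg of alfalfa meal, x2 = kg of fish meal, x3 = kg of oat hulls, x4 = kg of barley bran, x5 = kg of cottonseed meal, x6 = kg of barley.
Minimize 0.28x1 + 1.42x2 + 0.07x3 + 0.17x4 + 0.27x5 + 0.18x6 with:
  7.7x1 + 45.3x2 + 1.5x3 + 5.6x4 + 16.2x5 + 3.9x6 ≥ 89.6   (lysine)
  273x1 + 5x2 + 337x3 + 104x4 + 129x5 + 46x6 ≤ 564   (crude fibre)
  x1, x2, x3, x4, x5, x6 ≥ 0.
The optimal basis is {fish meal, cottonseed meal}; alfalfa meal, oat hulls, barley bran, barley drop out. There the lysine and crude fibre constraints are tight.
That vertex is x2 = 0.4202, x5 = 4.356.
Total cost: 1.42·0.4202 + 0.27·4.356 = 1.7728.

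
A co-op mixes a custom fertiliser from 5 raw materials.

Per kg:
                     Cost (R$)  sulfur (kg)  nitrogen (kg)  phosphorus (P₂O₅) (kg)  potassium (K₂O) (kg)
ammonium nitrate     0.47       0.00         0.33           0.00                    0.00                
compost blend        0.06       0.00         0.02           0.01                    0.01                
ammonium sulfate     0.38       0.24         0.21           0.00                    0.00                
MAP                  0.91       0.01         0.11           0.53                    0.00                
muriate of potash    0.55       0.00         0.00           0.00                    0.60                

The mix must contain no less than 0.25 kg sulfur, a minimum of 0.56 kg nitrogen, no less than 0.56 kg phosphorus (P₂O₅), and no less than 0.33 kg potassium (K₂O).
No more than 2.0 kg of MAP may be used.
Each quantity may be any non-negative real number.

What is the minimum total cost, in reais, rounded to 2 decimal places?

R$1.98

Set it up as a linear program. Let x1 = kg of ammonium nitrate, x2 = kg of compost blend, x3 = kg of ammonium sulfate, x4 = kg of MAP, x5 = kg of muriate of potash.
Minimize 0.47x1 + 0.06x2 + 0.38x3 + 0.91x4 + 0.55x5 with:
  0.24x3 + 0.01x4 ≥ 0.25   (sulfur)
  0.33x1 + 0.02x2 + 0.21x3 + 0.11x4 ≥ 0.56   (nitrogen)
  0.01x2 + 0.53x4 ≥ 0.56   (phosphorus (P₂O₅))
  0.01x2 + 0.6x5 ≥ 0.33   (potassium (K₂O))
  x4 ≤ 2
  x1, x2, x3, x4, x5 ≥ 0.
The minimum-cost mix takes nothing from compost blend — only ammonium nitrate, ammonium sulfate, MAP, muriate of potash. Binding constraints: sulfur, nitrogen, phosphorus (P₂O₅), potassium (K₂O).
Optimal quantities: ammonium nitrate = 0.7099 kg, ammonium sulfate = 0.9976 kg, MAP = 1.057 kg, muriate of potash = 0.55 kg.
Total cost: 0.47·0.7099 + 0.38·0.9976 + 0.91·1.057 + 0.55·0.55 = 1.9771.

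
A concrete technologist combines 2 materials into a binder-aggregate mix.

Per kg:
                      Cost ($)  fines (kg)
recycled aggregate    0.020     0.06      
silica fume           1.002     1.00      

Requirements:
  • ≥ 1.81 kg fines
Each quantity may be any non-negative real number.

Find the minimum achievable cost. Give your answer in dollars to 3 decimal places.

Let x1 = kg of recycled aggregate, x2 = kg of silica fume.
min 0.02x1 + 1.002x2 subject to:
  0.06x1 + 1x2 ≥ 1.81   (fines)
  x1, x2 ≥ 0.
At the optimum only recycled aggregate is positive (silica fume = 0). Binding constraint: fines.
Solving gives x1 = 30.17.
Hence cost = 0.02·30.17 = $0.60340.

$0.603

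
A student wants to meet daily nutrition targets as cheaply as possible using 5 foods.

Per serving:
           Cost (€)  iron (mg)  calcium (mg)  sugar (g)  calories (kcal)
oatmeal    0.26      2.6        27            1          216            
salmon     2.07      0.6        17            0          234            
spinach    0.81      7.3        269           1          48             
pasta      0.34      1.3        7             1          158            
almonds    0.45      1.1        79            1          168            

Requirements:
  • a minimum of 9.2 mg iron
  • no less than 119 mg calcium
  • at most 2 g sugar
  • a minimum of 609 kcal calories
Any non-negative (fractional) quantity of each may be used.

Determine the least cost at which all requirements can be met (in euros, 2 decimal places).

Let x1 = servings of oatmeal, x2 = servings of salmon, x3 = servings of spinach, x4 = servings of pasta, x5 = servings of almonds.
Minimise 0.26x1 + 2.07x2 + 0.81x3 + 0.34x4 + 0.45x5 with:
  2.6x1 + 0.6x2 + 7.3x3 + 1.3x4 + 1.1x5 ≥ 9.2   (iron)
  27x1 + 17x2 + 269x3 + 7x4 + 79x5 ≥ 119   (calcium)
  1x1 + 1x3 + 1x4 + 1x5 ≤ 2   (sugar)
  216x1 + 234x2 + 48x3 + 158x4 + 168x5 ≥ 609   (calories)
  x1, x2, x3, x4, x5 ≥ 0.
The minimum-cost mix takes nothing from pasta, almonds — only oatmeal, salmon, spinach. The iron, sugar, calories requirements are met with equality.
That vertex is x1 = 1.309, x2 = 1.253, x3 = 0.6912.
Hence cost = 0.26·1.309 + 2.07·1.253 + 0.81·0.6912 = €3.4939.

€3.49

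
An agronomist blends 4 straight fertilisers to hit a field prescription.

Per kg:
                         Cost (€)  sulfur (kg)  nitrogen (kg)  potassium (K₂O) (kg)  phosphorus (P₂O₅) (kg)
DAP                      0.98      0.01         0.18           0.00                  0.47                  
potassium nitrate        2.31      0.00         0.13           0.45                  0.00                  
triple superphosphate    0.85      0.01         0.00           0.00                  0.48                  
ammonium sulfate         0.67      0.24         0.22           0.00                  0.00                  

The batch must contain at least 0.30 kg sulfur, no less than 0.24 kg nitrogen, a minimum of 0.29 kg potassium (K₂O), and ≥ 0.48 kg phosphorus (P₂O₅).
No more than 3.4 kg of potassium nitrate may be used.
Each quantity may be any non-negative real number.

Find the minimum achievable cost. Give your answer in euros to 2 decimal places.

Let x1 = kg of DAP, x2 = kg of potassium nitrate, x3 = kg of triple superphosphate, x4 = kg of ammonium sulfate.
Minimise 0.98x1 + 2.31x2 + 0.85x3 + 0.67x4 with:
  0.01x1 + 0.01x3 + 0.24x4 ≥ 0.3   (sulfur)
  0.18x1 + 0.13x2 + 0.22x4 ≥ 0.24   (nitrogen)
  0.45x2 ≥ 0.29   (potassium (K₂O))
  0.47x1 + 0.48x3 ≥ 0.48   (phosphorus (P₂O₅))
  x2 ≤ 3.4
  x1, x2, x3, x4 ≥ 0.
The minimum-cost mix takes nothing from DAP — only potassium nitrate, triple superphosphate, ammonium sulfate. Binding constraints: sulfur, potassium (K₂O), phosphorus (P₂O₅).
Solving gives x2 = 0.6444, x3 = 1, x4 = 1.208.
Objective = 2.31·0.6444 + 0.85·1 + 0.67·1.208 = 3.1479.

€3.15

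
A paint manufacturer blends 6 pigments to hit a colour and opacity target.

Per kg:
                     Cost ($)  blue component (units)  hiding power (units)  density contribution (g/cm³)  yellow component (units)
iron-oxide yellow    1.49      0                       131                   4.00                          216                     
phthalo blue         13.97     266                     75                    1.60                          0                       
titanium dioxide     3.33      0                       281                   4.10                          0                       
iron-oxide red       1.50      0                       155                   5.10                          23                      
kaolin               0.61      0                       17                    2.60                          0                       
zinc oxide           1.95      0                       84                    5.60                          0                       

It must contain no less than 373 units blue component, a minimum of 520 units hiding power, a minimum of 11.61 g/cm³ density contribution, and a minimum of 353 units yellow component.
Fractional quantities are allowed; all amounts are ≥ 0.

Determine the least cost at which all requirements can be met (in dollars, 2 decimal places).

This is a linear program. Let x1 = kg of iron-oxide yellow, x2 = kg of phthalo blue, x3 = kg of titanium dioxide, x4 = kg of iron-oxide red, x5 = kg of kaolin, x6 = kg of zinc oxide.
min 1.49x1 + 13.97x2 + 3.33x3 + 1.5x4 + 0.61x5 + 1.95x6 with:
  266x2 ≥ 373   (blue component)
  131x1 + 75x2 + 281x3 + 155x4 + 17x5 + 84x6 ≥ 520   (hiding power)
  4x1 + 1.6x2 + 4.1x3 + 5.1x4 + 2.6x5 + 5.6x6 ≥ 11.61   (density contribution)
  216x1 + 23x4 ≥ 353   (yellow component)
  x1, x2, x3, x4, x5, x6 ≥ 0.
The cheapest feasible vertex uses only iron-oxide yellow, phthalo blue, iron-oxide red; titanium dioxide, kaolin, zinc oxide are not used. The blue component, hiding power, yellow component requirements are met with equality.
Solving gives x1 = 1.483, x2 = 1.402, x4 = 1.423.
Total cost: 1.49·1.483 + 13.97·1.402 + 1.5·1.423 = 23.9301.

$23.93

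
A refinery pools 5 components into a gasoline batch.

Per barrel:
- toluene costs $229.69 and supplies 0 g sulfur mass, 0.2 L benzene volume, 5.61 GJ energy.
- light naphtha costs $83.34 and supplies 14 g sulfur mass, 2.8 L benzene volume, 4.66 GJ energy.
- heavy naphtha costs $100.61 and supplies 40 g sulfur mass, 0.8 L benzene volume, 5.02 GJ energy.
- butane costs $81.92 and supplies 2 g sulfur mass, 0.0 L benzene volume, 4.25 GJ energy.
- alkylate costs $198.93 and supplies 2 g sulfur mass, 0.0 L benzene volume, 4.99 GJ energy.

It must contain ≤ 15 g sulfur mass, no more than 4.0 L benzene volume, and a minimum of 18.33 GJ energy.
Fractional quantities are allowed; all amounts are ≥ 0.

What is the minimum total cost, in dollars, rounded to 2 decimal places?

Set it up as a linear program. Let x1 = barrels of toluene, x2 = barrels of light naphtha, x3 = barrels of heavy naphtha, x4 = barrels of butane, x5 = barrels of alkylate.
Minimize 229.69x1 + 83.34x2 + 100.61x3 + 81.92x4 + 198.93x5 s.t.:
  14x2 + 40x3 + 2x4 + 2x5 ≤ 15   (sulfur mass)
  0.2x1 + 2.8x2 + 0.8x3 ≤ 4   (benzene volume)
  5.61x1 + 4.66x2 + 5.02x3 + 4.25x4 + 4.99x5 ≥ 18.33   (energy)
  x1, x2, x3, x4, x5 ≥ 0.
The cheapest feasible vertex uses only light naphtha, butane; toluene, heavy naphtha, alkylate are not used. There the sulfur mass and energy constraints are tight.
So light naphtha = 0.5399 barrels, butane = 3.721 barrels.
Hence cost = 83.34·0.5399 + 81.92·3.721 = $349.8196.

$349.82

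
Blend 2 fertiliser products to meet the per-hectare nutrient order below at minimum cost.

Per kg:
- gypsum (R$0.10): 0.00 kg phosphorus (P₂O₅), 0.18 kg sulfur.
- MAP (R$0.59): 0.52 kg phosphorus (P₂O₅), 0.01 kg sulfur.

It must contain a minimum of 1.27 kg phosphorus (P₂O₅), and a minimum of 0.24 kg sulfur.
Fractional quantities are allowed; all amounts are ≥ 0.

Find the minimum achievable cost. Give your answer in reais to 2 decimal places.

Let x1 = kg of gypsum, x2 = kg of MAP.
Minimize 0.1x1 + 0.59x2 s.t.:
  0.52x2 ≥ 1.27   (phosphorus (P₂O₅))
  0.18x1 + 0.01x2 ≥ 0.24   (sulfur)
  x1, x2 ≥ 0.
Both inputs are positive at the optimum. The phosphorus (P₂O₅) and sulfur requirements are met with equality.
So gypsum = 1.198 kg, MAP = 2.442 kg.
Total cost: 0.1·1.198 + 0.59·2.442 = 1.5606.

R$1.56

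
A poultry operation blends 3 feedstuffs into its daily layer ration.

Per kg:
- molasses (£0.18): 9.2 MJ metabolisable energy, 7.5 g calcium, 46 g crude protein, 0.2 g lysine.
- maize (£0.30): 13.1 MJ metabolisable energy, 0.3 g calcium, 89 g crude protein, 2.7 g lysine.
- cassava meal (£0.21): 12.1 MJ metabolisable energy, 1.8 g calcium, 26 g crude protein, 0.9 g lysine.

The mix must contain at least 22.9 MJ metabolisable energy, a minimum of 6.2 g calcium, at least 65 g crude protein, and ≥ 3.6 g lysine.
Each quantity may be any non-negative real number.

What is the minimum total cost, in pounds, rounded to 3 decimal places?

Set it up as a linear program. Let x1 = kg of molasses, x2 = kg of maize, x3 = kg of cassava meal.
Minimize 0.18x1 + 0.3x2 + 0.21x3 with:
  9.2x1 + 13.1x2 + 12.1x3 ≥ 22.9   (metabolisable energy)
  7.5x1 + 0.3x2 + 1.8x3 ≥ 6.2   (calcium)
  46x1 + 89x2 + 26x3 ≥ 65   (crude protein)
  0.2x1 + 2.7x2 + 0.9x3 ≥ 3.6   (lysine)
  x1, x2, x3 ≥ 0.
At the optimum only molasses, maize are positive (cassava meal = 0). The calcium and lysine requirements are met with equality.
Optimal quantities: molasses = 0.7756 kg, maize = 1.276 kg.
Hence cost = 0.18·0.7756 + 0.3·1.276 = £0.52241.

£0.522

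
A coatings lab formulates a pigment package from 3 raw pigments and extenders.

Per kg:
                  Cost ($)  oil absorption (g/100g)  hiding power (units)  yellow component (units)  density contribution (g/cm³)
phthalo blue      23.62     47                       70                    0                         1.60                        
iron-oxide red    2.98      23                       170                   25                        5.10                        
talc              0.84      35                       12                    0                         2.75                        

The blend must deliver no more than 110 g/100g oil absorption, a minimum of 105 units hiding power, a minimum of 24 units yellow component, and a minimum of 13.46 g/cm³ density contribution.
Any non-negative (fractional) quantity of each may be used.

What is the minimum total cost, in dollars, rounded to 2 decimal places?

$6.19

Let x1 = kg of phthalo blue, x2 = kg of iron-oxide red, x3 = kg of talc.
min 23.62x1 + 2.98x2 + 0.84x3 subject to:
  47x1 + 23x2 + 35x3 ≤ 110   (oil absorption)
  70x1 + 170x2 + 12x3 ≥ 105   (hiding power)
  25x2 ≥ 24   (yellow component)
  1.6x1 + 5.1x2 + 2.75x3 ≥ 13.46   (density contribution)
  x1, x2, x3 ≥ 0.
The optimal basis is {iron-oxide red, talc}; phthalo blue drops out. Binding constraints: oil absorption and density contribution.
Optimal quantities: iron-oxide red = 1.463 kg, talc = 2.182 kg.
Total cost: 2.98·1.463 + 0.84·2.182 = 6.1926.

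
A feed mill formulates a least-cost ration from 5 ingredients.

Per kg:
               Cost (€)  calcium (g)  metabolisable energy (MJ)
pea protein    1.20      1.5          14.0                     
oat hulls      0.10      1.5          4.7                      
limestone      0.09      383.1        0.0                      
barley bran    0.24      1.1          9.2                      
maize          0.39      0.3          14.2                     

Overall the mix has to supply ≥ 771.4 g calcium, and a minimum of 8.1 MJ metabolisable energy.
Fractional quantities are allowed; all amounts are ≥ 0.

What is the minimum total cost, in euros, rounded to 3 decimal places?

Set it up as a linear program. Let x1 = kg of pea protein, x2 = kg of oat hulls, x3 = kg of limestone, x4 = kg of barley bran, x5 = kg of maize.
Minimize 1.2x1 + 0.1x2 + 0.09x3 + 0.24x4 + 0.39x5 s.t.:
  1.5x1 + 1.5x2 + 383.1x3 + 1.1x4 + 0.3x5 ≥ 771.4   (calcium)
  14x1 + 4.7x2 + 9.2x4 + 14.2x5 ≥ 8.1   (metabolisable energy)
  x1, x2, x3, x4, x5 ≥ 0.
At the optimum only oat hulls, limestone are positive (pea protein, barley bran, maize = 0). The calcium and metabolisable energy requirements are met with equality.
So oat hulls = 1.723 kg, limestone = 2.007 kg.
Hence cost = 0.1·1.723 + 0.09·2.007 = €0.35293.

€0.353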